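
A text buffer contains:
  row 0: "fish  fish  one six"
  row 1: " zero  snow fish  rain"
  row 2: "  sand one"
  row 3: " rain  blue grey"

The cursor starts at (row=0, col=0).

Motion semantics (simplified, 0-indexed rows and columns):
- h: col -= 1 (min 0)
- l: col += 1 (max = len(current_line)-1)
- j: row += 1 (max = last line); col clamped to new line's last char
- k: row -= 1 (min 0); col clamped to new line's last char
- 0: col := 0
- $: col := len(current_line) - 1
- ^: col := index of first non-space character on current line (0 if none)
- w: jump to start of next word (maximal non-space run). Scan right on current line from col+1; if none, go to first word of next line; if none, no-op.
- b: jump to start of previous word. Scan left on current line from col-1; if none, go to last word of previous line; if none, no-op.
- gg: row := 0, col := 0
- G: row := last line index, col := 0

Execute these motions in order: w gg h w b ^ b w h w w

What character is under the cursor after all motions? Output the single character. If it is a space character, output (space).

After 1 (w): row=0 col=6 char='f'
After 2 (gg): row=0 col=0 char='f'
After 3 (h): row=0 col=0 char='f'
After 4 (w): row=0 col=6 char='f'
After 5 (b): row=0 col=0 char='f'
After 6 (^): row=0 col=0 char='f'
After 7 (b): row=0 col=0 char='f'
After 8 (w): row=0 col=6 char='f'
After 9 (h): row=0 col=5 char='_'
After 10 (w): row=0 col=6 char='f'
After 11 (w): row=0 col=12 char='o'

Answer: o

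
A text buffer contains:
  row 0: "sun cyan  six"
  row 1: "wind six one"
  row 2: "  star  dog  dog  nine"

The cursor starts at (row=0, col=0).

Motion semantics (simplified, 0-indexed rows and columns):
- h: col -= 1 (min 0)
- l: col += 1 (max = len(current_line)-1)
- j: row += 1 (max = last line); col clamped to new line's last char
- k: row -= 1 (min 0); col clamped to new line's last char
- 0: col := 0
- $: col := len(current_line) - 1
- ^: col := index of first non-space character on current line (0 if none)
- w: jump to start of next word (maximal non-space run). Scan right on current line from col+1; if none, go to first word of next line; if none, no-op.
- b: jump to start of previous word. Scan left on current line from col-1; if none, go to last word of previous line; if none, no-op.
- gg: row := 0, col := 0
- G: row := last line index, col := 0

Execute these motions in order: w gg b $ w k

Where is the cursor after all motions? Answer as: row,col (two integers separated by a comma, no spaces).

After 1 (w): row=0 col=4 char='c'
After 2 (gg): row=0 col=0 char='s'
After 3 (b): row=0 col=0 char='s'
After 4 ($): row=0 col=12 char='x'
After 5 (w): row=1 col=0 char='w'
After 6 (k): row=0 col=0 char='s'

Answer: 0,0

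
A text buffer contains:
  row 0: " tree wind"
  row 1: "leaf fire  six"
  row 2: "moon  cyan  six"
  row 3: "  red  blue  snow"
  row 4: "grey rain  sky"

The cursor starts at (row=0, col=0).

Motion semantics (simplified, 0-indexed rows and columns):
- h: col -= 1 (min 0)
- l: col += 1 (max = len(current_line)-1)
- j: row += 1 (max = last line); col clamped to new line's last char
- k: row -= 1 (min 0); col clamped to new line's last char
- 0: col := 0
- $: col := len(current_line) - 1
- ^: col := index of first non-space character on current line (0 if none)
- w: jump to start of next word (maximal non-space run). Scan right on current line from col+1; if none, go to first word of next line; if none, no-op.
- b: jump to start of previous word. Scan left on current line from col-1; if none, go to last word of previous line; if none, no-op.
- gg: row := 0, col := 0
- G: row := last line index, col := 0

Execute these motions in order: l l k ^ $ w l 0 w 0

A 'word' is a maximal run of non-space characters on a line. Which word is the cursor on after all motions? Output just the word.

After 1 (l): row=0 col=1 char='t'
After 2 (l): row=0 col=2 char='r'
After 3 (k): row=0 col=2 char='r'
After 4 (^): row=0 col=1 char='t'
After 5 ($): row=0 col=9 char='d'
After 6 (w): row=1 col=0 char='l'
After 7 (l): row=1 col=1 char='e'
After 8 (0): row=1 col=0 char='l'
After 9 (w): row=1 col=5 char='f'
After 10 (0): row=1 col=0 char='l'

Answer: leaf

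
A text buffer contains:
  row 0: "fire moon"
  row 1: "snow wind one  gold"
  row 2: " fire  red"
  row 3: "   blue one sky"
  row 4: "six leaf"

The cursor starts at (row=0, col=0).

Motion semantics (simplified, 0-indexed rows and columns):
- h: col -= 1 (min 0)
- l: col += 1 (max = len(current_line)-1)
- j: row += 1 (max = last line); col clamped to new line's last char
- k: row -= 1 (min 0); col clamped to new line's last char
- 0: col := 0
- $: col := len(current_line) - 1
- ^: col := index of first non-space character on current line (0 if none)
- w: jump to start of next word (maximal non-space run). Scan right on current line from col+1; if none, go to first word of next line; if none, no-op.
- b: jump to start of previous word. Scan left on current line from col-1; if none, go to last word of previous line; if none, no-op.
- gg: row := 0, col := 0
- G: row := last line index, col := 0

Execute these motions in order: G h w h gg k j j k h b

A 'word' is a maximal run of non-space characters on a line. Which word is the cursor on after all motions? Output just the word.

Answer: moon

Derivation:
After 1 (G): row=4 col=0 char='s'
After 2 (h): row=4 col=0 char='s'
After 3 (w): row=4 col=4 char='l'
After 4 (h): row=4 col=3 char='_'
After 5 (gg): row=0 col=0 char='f'
After 6 (k): row=0 col=0 char='f'
After 7 (j): row=1 col=0 char='s'
After 8 (j): row=2 col=0 char='_'
After 9 (k): row=1 col=0 char='s'
After 10 (h): row=1 col=0 char='s'
After 11 (b): row=0 col=5 char='m'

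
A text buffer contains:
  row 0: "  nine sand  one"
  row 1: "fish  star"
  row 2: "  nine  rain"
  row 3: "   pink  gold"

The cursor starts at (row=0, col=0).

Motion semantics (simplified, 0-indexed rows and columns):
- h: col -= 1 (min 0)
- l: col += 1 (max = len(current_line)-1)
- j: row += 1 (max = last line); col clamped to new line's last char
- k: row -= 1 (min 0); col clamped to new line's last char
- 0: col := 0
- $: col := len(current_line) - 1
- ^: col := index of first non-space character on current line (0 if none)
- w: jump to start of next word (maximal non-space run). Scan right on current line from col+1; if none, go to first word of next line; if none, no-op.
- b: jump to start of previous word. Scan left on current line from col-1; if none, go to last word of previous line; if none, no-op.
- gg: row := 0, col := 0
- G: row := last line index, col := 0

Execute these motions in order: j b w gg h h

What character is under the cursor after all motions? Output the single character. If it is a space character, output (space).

Answer: (space)

Derivation:
After 1 (j): row=1 col=0 char='f'
After 2 (b): row=0 col=13 char='o'
After 3 (w): row=1 col=0 char='f'
After 4 (gg): row=0 col=0 char='_'
After 5 (h): row=0 col=0 char='_'
After 6 (h): row=0 col=0 char='_'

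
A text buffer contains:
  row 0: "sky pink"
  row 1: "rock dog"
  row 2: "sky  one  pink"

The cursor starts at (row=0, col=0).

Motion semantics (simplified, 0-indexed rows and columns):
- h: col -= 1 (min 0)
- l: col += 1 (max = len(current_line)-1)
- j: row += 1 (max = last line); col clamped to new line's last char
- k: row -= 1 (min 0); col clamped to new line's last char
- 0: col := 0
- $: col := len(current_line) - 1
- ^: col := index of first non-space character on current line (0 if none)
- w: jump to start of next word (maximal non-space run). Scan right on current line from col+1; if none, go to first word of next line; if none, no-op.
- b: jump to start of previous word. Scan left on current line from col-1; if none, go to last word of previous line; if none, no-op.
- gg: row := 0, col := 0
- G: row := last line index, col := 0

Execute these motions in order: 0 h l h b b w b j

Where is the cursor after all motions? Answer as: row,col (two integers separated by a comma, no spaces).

After 1 (0): row=0 col=0 char='s'
After 2 (h): row=0 col=0 char='s'
After 3 (l): row=0 col=1 char='k'
After 4 (h): row=0 col=0 char='s'
After 5 (b): row=0 col=0 char='s'
After 6 (b): row=0 col=0 char='s'
After 7 (w): row=0 col=4 char='p'
After 8 (b): row=0 col=0 char='s'
After 9 (j): row=1 col=0 char='r'

Answer: 1,0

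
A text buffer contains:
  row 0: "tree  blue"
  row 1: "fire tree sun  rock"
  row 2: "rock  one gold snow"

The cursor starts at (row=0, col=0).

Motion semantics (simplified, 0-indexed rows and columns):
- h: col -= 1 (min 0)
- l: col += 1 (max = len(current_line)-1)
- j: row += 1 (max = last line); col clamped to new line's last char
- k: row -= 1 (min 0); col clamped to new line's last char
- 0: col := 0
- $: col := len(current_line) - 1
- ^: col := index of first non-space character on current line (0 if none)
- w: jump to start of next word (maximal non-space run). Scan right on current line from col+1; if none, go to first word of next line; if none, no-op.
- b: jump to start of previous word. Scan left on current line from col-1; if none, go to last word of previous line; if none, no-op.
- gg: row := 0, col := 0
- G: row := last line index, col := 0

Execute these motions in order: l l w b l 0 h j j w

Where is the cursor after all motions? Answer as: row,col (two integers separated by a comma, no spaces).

Answer: 2,6

Derivation:
After 1 (l): row=0 col=1 char='r'
After 2 (l): row=0 col=2 char='e'
After 3 (w): row=0 col=6 char='b'
After 4 (b): row=0 col=0 char='t'
After 5 (l): row=0 col=1 char='r'
After 6 (0): row=0 col=0 char='t'
After 7 (h): row=0 col=0 char='t'
After 8 (j): row=1 col=0 char='f'
After 9 (j): row=2 col=0 char='r'
After 10 (w): row=2 col=6 char='o'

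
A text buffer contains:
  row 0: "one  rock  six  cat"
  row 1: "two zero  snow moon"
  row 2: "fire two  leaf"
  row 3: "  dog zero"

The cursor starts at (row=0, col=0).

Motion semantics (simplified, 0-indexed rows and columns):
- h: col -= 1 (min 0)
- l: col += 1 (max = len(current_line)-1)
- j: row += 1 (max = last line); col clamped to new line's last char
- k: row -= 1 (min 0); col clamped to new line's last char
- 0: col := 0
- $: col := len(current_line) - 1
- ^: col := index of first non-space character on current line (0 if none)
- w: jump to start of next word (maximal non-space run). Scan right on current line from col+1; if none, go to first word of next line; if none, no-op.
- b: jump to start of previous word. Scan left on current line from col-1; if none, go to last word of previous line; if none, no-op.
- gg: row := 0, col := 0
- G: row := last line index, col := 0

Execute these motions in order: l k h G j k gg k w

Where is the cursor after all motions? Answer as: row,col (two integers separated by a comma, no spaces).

After 1 (l): row=0 col=1 char='n'
After 2 (k): row=0 col=1 char='n'
After 3 (h): row=0 col=0 char='o'
After 4 (G): row=3 col=0 char='_'
After 5 (j): row=3 col=0 char='_'
After 6 (k): row=2 col=0 char='f'
After 7 (gg): row=0 col=0 char='o'
After 8 (k): row=0 col=0 char='o'
After 9 (w): row=0 col=5 char='r'

Answer: 0,5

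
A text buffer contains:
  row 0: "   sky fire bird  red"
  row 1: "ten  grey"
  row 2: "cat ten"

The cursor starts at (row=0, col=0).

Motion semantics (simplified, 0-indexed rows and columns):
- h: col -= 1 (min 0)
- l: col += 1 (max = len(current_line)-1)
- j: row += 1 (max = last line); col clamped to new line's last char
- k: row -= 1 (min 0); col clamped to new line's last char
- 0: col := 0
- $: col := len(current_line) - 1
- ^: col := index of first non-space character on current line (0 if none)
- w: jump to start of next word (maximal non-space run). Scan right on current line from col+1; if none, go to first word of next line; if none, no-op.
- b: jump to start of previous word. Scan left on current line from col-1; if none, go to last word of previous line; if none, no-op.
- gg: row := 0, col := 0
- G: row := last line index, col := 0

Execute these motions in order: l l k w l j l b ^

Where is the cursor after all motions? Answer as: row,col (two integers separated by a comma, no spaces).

After 1 (l): row=0 col=1 char='_'
After 2 (l): row=0 col=2 char='_'
After 3 (k): row=0 col=2 char='_'
After 4 (w): row=0 col=3 char='s'
After 5 (l): row=0 col=4 char='k'
After 6 (j): row=1 col=4 char='_'
After 7 (l): row=1 col=5 char='g'
After 8 (b): row=1 col=0 char='t'
After 9 (^): row=1 col=0 char='t'

Answer: 1,0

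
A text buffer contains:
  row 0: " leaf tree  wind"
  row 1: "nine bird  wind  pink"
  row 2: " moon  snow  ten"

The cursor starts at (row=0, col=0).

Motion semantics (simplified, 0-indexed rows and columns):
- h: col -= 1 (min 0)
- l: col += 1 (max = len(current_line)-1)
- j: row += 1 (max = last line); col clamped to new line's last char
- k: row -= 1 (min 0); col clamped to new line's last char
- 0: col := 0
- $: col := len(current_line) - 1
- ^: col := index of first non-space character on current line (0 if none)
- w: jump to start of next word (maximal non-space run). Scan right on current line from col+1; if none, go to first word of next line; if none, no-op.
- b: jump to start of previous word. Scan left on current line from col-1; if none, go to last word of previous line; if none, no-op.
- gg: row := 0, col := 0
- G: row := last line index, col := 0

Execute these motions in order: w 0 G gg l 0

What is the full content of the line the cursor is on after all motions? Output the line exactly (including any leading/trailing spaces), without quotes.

Answer:  leaf tree  wind

Derivation:
After 1 (w): row=0 col=1 char='l'
After 2 (0): row=0 col=0 char='_'
After 3 (G): row=2 col=0 char='_'
After 4 (gg): row=0 col=0 char='_'
After 5 (l): row=0 col=1 char='l'
After 6 (0): row=0 col=0 char='_'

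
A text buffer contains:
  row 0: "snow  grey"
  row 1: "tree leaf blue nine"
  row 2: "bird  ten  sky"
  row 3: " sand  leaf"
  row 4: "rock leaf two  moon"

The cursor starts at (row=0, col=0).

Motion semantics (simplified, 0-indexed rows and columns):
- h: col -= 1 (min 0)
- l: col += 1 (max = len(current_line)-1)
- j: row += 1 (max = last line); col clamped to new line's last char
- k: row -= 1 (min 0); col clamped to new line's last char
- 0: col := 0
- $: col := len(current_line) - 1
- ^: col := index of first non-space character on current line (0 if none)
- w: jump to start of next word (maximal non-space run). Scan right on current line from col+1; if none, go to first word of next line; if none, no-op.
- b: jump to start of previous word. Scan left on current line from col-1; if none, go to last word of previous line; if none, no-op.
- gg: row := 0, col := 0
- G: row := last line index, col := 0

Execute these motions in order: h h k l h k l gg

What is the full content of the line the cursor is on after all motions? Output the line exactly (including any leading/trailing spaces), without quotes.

Answer: snow  grey

Derivation:
After 1 (h): row=0 col=0 char='s'
After 2 (h): row=0 col=0 char='s'
After 3 (k): row=0 col=0 char='s'
After 4 (l): row=0 col=1 char='n'
After 5 (h): row=0 col=0 char='s'
After 6 (k): row=0 col=0 char='s'
After 7 (l): row=0 col=1 char='n'
After 8 (gg): row=0 col=0 char='s'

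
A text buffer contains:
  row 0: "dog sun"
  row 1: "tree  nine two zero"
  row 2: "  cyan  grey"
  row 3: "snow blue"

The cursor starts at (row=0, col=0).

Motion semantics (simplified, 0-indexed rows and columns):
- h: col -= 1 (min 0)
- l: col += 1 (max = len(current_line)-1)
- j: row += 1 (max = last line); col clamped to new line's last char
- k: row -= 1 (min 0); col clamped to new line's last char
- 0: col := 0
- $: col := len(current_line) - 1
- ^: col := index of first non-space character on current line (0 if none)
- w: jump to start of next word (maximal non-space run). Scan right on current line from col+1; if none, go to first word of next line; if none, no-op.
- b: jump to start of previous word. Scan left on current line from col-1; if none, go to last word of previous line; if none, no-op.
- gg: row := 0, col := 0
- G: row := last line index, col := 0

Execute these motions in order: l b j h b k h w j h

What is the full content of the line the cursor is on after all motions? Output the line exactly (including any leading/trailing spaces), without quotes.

Answer: tree  nine two zero

Derivation:
After 1 (l): row=0 col=1 char='o'
After 2 (b): row=0 col=0 char='d'
After 3 (j): row=1 col=0 char='t'
After 4 (h): row=1 col=0 char='t'
After 5 (b): row=0 col=4 char='s'
After 6 (k): row=0 col=4 char='s'
After 7 (h): row=0 col=3 char='_'
After 8 (w): row=0 col=4 char='s'
After 9 (j): row=1 col=4 char='_'
After 10 (h): row=1 col=3 char='e'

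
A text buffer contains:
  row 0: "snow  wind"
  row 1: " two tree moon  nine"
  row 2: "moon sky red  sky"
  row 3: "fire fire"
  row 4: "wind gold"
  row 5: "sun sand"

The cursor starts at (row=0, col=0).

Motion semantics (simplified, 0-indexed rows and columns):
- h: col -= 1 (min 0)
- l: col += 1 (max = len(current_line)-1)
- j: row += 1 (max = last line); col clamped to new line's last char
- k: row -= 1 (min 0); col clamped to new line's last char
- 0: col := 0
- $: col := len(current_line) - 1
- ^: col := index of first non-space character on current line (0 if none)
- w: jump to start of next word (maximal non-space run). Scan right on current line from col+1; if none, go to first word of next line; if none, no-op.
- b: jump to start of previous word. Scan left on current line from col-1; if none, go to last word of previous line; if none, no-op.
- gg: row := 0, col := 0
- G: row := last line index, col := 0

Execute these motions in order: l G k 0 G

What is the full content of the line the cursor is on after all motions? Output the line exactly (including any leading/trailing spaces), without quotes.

Answer: sun sand

Derivation:
After 1 (l): row=0 col=1 char='n'
After 2 (G): row=5 col=0 char='s'
After 3 (k): row=4 col=0 char='w'
After 4 (0): row=4 col=0 char='w'
After 5 (G): row=5 col=0 char='s'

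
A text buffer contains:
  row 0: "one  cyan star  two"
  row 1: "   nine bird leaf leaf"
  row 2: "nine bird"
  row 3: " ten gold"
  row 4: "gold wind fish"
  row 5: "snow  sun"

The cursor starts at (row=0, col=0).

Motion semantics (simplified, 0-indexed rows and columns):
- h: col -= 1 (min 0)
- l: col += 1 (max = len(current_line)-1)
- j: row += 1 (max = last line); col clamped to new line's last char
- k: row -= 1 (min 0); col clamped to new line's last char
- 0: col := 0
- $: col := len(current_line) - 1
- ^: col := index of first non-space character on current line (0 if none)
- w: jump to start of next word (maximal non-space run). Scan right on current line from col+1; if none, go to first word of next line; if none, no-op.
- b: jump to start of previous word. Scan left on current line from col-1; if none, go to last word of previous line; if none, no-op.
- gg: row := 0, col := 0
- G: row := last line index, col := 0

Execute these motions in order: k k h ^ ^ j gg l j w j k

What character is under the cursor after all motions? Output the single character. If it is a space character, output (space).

Answer: n

Derivation:
After 1 (k): row=0 col=0 char='o'
After 2 (k): row=0 col=0 char='o'
After 3 (h): row=0 col=0 char='o'
After 4 (^): row=0 col=0 char='o'
After 5 (^): row=0 col=0 char='o'
After 6 (j): row=1 col=0 char='_'
After 7 (gg): row=0 col=0 char='o'
After 8 (l): row=0 col=1 char='n'
After 9 (j): row=1 col=1 char='_'
After 10 (w): row=1 col=3 char='n'
After 11 (j): row=2 col=3 char='e'
After 12 (k): row=1 col=3 char='n'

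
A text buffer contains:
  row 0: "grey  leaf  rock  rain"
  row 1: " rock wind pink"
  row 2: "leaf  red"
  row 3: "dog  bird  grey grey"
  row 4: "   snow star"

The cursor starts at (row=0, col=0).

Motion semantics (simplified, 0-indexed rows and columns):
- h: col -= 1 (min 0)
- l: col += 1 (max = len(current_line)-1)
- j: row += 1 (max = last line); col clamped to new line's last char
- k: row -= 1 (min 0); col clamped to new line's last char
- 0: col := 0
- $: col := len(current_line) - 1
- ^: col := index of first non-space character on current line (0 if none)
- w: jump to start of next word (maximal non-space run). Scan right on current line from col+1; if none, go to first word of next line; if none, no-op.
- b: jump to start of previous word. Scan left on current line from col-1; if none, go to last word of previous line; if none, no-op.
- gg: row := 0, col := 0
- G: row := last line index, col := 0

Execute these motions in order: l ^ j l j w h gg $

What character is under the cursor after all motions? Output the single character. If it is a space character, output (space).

Answer: n

Derivation:
After 1 (l): row=0 col=1 char='r'
After 2 (^): row=0 col=0 char='g'
After 3 (j): row=1 col=0 char='_'
After 4 (l): row=1 col=1 char='r'
After 5 (j): row=2 col=1 char='e'
After 6 (w): row=2 col=6 char='r'
After 7 (h): row=2 col=5 char='_'
After 8 (gg): row=0 col=0 char='g'
After 9 ($): row=0 col=21 char='n'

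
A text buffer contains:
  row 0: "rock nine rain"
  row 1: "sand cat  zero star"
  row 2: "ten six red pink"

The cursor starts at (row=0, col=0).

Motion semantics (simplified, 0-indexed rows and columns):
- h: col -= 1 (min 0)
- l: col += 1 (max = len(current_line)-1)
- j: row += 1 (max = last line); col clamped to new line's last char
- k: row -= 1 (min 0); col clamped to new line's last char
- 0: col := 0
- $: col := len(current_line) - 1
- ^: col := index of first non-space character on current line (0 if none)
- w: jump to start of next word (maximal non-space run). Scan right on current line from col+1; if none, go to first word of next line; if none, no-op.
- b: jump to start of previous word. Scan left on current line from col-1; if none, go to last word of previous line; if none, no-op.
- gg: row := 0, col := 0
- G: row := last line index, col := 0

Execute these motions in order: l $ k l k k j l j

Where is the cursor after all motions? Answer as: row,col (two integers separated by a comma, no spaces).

After 1 (l): row=0 col=1 char='o'
After 2 ($): row=0 col=13 char='n'
After 3 (k): row=0 col=13 char='n'
After 4 (l): row=0 col=13 char='n'
After 5 (k): row=0 col=13 char='n'
After 6 (k): row=0 col=13 char='n'
After 7 (j): row=1 col=13 char='o'
After 8 (l): row=1 col=14 char='_'
After 9 (j): row=2 col=14 char='n'

Answer: 2,14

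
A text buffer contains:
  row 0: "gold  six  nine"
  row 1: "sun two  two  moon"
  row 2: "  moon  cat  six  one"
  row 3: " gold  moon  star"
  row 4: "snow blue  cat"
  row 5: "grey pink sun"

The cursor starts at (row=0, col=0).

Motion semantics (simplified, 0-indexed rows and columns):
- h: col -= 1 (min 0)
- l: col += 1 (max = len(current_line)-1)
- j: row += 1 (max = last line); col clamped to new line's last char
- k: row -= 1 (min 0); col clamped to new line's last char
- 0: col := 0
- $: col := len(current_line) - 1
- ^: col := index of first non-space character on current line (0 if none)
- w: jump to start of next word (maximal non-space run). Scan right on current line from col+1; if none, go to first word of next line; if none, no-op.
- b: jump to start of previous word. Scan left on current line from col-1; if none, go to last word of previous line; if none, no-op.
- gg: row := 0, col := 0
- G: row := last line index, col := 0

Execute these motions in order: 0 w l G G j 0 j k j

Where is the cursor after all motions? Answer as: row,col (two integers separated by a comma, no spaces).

Answer: 5,0

Derivation:
After 1 (0): row=0 col=0 char='g'
After 2 (w): row=0 col=6 char='s'
After 3 (l): row=0 col=7 char='i'
After 4 (G): row=5 col=0 char='g'
After 5 (G): row=5 col=0 char='g'
After 6 (j): row=5 col=0 char='g'
After 7 (0): row=5 col=0 char='g'
After 8 (j): row=5 col=0 char='g'
After 9 (k): row=4 col=0 char='s'
After 10 (j): row=5 col=0 char='g'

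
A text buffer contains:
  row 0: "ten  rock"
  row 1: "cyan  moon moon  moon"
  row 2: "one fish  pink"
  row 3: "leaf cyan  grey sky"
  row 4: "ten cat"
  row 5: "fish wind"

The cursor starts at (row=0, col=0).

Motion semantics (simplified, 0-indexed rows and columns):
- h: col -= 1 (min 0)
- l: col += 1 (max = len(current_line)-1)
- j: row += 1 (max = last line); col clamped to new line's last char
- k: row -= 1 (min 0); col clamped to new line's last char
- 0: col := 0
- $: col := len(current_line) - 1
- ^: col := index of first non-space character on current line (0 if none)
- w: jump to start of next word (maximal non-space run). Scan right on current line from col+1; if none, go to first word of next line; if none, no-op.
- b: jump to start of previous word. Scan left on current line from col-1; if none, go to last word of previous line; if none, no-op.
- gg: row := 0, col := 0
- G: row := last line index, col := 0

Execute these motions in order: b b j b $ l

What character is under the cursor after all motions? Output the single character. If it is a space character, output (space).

After 1 (b): row=0 col=0 char='t'
After 2 (b): row=0 col=0 char='t'
After 3 (j): row=1 col=0 char='c'
After 4 (b): row=0 col=5 char='r'
After 5 ($): row=0 col=8 char='k'
After 6 (l): row=0 col=8 char='k'

Answer: k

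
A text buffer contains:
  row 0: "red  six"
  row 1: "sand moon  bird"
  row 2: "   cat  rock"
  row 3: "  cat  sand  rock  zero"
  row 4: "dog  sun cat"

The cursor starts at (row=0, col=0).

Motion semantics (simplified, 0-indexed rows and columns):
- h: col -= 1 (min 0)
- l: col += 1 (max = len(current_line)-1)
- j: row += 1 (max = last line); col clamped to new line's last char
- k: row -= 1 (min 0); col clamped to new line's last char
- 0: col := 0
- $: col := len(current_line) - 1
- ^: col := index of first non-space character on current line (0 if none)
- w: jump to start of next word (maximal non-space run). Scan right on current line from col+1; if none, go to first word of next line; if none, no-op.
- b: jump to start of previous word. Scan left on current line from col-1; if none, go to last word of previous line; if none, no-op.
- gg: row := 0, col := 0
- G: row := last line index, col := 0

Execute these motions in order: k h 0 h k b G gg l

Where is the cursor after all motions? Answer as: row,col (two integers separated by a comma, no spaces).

Answer: 0,1

Derivation:
After 1 (k): row=0 col=0 char='r'
After 2 (h): row=0 col=0 char='r'
After 3 (0): row=0 col=0 char='r'
After 4 (h): row=0 col=0 char='r'
After 5 (k): row=0 col=0 char='r'
After 6 (b): row=0 col=0 char='r'
After 7 (G): row=4 col=0 char='d'
After 8 (gg): row=0 col=0 char='r'
After 9 (l): row=0 col=1 char='e'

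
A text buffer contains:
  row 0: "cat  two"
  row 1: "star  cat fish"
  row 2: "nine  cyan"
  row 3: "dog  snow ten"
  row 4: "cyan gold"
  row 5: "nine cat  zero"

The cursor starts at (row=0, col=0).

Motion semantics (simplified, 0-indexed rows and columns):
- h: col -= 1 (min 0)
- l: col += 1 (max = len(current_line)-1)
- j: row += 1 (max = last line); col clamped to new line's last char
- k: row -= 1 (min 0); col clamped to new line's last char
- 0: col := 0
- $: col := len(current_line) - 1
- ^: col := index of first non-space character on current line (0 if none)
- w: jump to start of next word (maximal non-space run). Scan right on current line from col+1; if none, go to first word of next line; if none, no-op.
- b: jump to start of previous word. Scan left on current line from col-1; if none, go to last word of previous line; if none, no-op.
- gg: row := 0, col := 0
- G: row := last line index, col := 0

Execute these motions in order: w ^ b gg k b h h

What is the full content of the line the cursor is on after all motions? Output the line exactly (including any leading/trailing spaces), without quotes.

Answer: cat  two

Derivation:
After 1 (w): row=0 col=5 char='t'
After 2 (^): row=0 col=0 char='c'
After 3 (b): row=0 col=0 char='c'
After 4 (gg): row=0 col=0 char='c'
After 5 (k): row=0 col=0 char='c'
After 6 (b): row=0 col=0 char='c'
After 7 (h): row=0 col=0 char='c'
After 8 (h): row=0 col=0 char='c'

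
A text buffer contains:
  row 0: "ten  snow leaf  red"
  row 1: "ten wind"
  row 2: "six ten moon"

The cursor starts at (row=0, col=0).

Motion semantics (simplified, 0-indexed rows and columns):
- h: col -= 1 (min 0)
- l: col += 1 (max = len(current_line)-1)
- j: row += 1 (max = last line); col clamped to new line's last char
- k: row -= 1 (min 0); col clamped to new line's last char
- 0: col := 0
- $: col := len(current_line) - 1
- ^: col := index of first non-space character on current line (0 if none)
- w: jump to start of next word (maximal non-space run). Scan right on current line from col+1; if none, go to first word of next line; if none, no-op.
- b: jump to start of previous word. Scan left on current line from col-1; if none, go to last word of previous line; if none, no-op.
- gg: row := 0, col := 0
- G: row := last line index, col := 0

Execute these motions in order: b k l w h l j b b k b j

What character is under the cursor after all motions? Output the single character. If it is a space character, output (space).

After 1 (b): row=0 col=0 char='t'
After 2 (k): row=0 col=0 char='t'
After 3 (l): row=0 col=1 char='e'
After 4 (w): row=0 col=5 char='s'
After 5 (h): row=0 col=4 char='_'
After 6 (l): row=0 col=5 char='s'
After 7 (j): row=1 col=5 char='i'
After 8 (b): row=1 col=4 char='w'
After 9 (b): row=1 col=0 char='t'
After 10 (k): row=0 col=0 char='t'
After 11 (b): row=0 col=0 char='t'
After 12 (j): row=1 col=0 char='t'

Answer: t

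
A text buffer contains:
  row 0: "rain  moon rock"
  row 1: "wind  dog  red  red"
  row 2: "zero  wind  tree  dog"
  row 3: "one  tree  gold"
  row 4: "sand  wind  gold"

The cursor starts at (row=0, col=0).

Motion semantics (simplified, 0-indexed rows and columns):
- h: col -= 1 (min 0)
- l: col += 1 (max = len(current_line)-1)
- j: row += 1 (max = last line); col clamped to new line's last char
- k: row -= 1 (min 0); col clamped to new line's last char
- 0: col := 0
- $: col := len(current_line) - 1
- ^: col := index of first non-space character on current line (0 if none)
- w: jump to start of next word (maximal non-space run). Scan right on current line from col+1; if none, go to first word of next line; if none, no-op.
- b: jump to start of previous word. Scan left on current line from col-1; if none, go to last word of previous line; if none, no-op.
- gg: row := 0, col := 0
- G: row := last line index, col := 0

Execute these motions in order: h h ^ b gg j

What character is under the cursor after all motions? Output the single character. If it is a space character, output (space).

Answer: w

Derivation:
After 1 (h): row=0 col=0 char='r'
After 2 (h): row=0 col=0 char='r'
After 3 (^): row=0 col=0 char='r'
After 4 (b): row=0 col=0 char='r'
After 5 (gg): row=0 col=0 char='r'
After 6 (j): row=1 col=0 char='w'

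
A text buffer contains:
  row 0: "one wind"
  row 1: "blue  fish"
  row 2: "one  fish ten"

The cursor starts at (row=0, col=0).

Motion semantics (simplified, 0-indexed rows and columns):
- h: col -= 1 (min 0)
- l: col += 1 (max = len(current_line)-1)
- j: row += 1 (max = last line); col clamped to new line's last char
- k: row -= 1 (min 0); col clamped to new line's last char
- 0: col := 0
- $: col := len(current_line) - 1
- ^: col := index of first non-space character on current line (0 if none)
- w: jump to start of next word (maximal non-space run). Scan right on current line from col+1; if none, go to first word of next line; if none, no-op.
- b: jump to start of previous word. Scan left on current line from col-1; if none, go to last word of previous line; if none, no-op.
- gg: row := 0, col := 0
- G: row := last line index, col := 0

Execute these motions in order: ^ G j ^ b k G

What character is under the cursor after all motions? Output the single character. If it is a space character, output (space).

Answer: o

Derivation:
After 1 (^): row=0 col=0 char='o'
After 2 (G): row=2 col=0 char='o'
After 3 (j): row=2 col=0 char='o'
After 4 (^): row=2 col=0 char='o'
After 5 (b): row=1 col=6 char='f'
After 6 (k): row=0 col=6 char='n'
After 7 (G): row=2 col=0 char='o'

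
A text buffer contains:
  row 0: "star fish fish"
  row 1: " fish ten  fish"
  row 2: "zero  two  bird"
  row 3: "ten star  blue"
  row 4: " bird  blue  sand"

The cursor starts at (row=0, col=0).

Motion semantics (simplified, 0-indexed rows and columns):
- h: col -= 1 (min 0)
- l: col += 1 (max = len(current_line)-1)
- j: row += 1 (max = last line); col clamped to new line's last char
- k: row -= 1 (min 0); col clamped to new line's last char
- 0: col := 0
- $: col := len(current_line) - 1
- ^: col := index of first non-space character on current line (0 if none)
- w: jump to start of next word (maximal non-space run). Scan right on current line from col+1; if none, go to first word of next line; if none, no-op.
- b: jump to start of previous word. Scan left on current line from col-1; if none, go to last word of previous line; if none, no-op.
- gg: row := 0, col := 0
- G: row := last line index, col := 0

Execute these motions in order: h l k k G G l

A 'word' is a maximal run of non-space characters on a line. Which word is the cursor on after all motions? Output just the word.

Answer: bird

Derivation:
After 1 (h): row=0 col=0 char='s'
After 2 (l): row=0 col=1 char='t'
After 3 (k): row=0 col=1 char='t'
After 4 (k): row=0 col=1 char='t'
After 5 (G): row=4 col=0 char='_'
After 6 (G): row=4 col=0 char='_'
After 7 (l): row=4 col=1 char='b'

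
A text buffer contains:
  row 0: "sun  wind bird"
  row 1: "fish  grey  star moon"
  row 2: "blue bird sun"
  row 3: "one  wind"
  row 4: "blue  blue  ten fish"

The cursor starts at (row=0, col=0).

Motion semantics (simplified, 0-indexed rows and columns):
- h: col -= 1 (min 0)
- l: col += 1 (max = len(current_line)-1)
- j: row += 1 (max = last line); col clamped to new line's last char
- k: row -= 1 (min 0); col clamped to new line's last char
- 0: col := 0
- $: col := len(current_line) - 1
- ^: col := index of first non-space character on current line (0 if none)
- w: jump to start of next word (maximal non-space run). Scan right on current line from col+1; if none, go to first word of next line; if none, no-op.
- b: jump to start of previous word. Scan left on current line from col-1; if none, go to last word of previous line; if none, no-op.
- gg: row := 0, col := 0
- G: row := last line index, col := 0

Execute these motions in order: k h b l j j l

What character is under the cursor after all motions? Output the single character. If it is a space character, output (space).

Answer: u

Derivation:
After 1 (k): row=0 col=0 char='s'
After 2 (h): row=0 col=0 char='s'
After 3 (b): row=0 col=0 char='s'
After 4 (l): row=0 col=1 char='u'
After 5 (j): row=1 col=1 char='i'
After 6 (j): row=2 col=1 char='l'
After 7 (l): row=2 col=2 char='u'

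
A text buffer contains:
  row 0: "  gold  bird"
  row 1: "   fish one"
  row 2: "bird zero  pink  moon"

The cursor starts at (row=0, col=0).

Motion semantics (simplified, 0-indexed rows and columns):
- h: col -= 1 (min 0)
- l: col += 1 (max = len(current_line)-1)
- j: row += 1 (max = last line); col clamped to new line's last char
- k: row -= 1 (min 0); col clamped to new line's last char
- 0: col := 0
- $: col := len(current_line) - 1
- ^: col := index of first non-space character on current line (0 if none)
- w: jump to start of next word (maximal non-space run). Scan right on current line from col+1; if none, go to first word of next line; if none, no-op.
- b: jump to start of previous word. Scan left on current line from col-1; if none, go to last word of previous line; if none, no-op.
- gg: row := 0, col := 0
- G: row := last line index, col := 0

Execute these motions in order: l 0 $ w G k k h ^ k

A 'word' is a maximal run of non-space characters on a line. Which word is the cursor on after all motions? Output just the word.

Answer: gold

Derivation:
After 1 (l): row=0 col=1 char='_'
After 2 (0): row=0 col=0 char='_'
After 3 ($): row=0 col=11 char='d'
After 4 (w): row=1 col=3 char='f'
After 5 (G): row=2 col=0 char='b'
After 6 (k): row=1 col=0 char='_'
After 7 (k): row=0 col=0 char='_'
After 8 (h): row=0 col=0 char='_'
After 9 (^): row=0 col=2 char='g'
After 10 (k): row=0 col=2 char='g'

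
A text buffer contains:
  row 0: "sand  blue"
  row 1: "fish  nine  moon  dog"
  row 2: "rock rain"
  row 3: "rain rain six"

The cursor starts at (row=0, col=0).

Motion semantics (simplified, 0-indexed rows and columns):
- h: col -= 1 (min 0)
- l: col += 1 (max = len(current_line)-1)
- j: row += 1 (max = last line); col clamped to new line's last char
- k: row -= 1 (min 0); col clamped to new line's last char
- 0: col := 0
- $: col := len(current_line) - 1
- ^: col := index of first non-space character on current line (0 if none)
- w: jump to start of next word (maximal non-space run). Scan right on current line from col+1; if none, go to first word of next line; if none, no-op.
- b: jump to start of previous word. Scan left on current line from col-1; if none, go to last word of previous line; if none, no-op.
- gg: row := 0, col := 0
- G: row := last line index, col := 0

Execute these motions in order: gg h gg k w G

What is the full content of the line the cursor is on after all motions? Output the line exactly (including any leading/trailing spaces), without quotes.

Answer: rain rain six

Derivation:
After 1 (gg): row=0 col=0 char='s'
After 2 (h): row=0 col=0 char='s'
After 3 (gg): row=0 col=0 char='s'
After 4 (k): row=0 col=0 char='s'
After 5 (w): row=0 col=6 char='b'
After 6 (G): row=3 col=0 char='r'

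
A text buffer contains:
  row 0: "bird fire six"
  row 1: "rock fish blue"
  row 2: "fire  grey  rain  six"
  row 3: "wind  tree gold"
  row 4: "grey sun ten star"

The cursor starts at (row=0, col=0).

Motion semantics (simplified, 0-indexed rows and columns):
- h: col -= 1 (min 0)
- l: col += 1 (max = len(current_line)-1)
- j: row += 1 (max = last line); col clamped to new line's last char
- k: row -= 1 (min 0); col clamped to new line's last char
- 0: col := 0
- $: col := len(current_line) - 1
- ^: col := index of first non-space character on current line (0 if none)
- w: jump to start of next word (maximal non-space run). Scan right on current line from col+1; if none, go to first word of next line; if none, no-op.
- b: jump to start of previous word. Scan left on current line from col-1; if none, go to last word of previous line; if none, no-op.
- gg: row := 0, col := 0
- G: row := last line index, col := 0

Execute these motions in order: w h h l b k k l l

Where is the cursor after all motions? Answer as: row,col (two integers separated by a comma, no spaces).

Answer: 0,2

Derivation:
After 1 (w): row=0 col=5 char='f'
After 2 (h): row=0 col=4 char='_'
After 3 (h): row=0 col=3 char='d'
After 4 (l): row=0 col=4 char='_'
After 5 (b): row=0 col=0 char='b'
After 6 (k): row=0 col=0 char='b'
After 7 (k): row=0 col=0 char='b'
After 8 (l): row=0 col=1 char='i'
After 9 (l): row=0 col=2 char='r'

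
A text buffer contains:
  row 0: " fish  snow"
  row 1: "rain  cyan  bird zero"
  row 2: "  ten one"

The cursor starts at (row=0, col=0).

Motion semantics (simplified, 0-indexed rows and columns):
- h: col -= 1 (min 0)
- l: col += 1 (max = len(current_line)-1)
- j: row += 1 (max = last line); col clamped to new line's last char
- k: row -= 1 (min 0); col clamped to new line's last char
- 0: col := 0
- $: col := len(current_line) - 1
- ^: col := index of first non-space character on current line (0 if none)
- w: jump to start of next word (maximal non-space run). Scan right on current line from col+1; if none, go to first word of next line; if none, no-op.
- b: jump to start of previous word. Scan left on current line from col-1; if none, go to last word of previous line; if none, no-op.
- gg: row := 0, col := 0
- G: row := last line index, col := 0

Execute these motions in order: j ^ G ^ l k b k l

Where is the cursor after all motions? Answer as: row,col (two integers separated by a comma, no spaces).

After 1 (j): row=1 col=0 char='r'
After 2 (^): row=1 col=0 char='r'
After 3 (G): row=2 col=0 char='_'
After 4 (^): row=2 col=2 char='t'
After 5 (l): row=2 col=3 char='e'
After 6 (k): row=1 col=3 char='n'
After 7 (b): row=1 col=0 char='r'
After 8 (k): row=0 col=0 char='_'
After 9 (l): row=0 col=1 char='f'

Answer: 0,1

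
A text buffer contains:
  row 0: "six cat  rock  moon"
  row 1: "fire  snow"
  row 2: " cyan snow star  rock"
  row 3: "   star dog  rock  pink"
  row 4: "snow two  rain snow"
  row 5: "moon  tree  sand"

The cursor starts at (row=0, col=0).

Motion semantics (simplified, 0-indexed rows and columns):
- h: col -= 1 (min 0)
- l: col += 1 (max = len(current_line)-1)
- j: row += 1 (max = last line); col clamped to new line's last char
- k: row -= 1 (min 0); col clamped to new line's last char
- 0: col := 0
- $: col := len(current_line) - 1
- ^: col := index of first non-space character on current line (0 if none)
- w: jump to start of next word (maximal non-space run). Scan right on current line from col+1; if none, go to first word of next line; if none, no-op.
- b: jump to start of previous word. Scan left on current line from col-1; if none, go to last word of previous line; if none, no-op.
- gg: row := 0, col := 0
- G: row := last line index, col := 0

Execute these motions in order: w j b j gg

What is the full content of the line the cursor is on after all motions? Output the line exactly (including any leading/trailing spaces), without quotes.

After 1 (w): row=0 col=4 char='c'
After 2 (j): row=1 col=4 char='_'
After 3 (b): row=1 col=0 char='f'
After 4 (j): row=2 col=0 char='_'
After 5 (gg): row=0 col=0 char='s'

Answer: six cat  rock  moon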